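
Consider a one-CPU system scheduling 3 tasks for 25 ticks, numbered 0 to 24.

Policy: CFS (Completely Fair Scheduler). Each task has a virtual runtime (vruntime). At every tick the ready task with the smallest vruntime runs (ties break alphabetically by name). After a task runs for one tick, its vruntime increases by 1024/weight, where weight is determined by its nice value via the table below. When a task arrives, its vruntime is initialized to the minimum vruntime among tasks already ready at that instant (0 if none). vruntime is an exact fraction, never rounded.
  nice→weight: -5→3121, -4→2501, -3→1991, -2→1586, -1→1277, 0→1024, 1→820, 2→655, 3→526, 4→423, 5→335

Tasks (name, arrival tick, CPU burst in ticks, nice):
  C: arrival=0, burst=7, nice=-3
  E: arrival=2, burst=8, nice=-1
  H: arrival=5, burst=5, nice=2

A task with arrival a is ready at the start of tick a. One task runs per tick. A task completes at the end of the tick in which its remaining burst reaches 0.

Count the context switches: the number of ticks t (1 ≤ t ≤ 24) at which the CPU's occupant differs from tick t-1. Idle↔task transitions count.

context switches = 15

t=0: vr[C=0] → run C
t=1: vr[C=1024/1991] → run C
t=2: vr[C=2048/1991 E=2048/1991] → run C
t=3: vr[C=3072/1991 E=2048/1991] → run E
t=4: vr[C=3072/1991 E=4654080/2542507] → run C
t=5: vr[C=4096/1991 E=4654080/2542507 H=4654080/2542507] → run E
t=6: vr[C=4096/1991 E=6692864/2542507 H=4654080/2542507] → run H
t=7: vr[C=4096/1991 E=6692864/2542507 H=5651949568/1665342085] → run C
t=8: vr[C=5120/1991 E=6692864/2542507 H=5651949568/1665342085] → run C
t=9: vr[C=6144/1991 E=6692864/2542507 H=5651949568/1665342085] → run E
t=10: vr[C=6144/1991 E=8731648/2542507 H=5651949568/1665342085] → run C
t=11: vr[E=8731648/2542507 H=5651949568/1665342085] → run H
t=12: vr[E=8731648/2542507 H=8255476736/1665342085] → run E
t=13: vr[E=10770432/2542507 H=8255476736/1665342085] → run E
t=14: vr[E=12809216/2542507 H=8255476736/1665342085] → run H
t=15: vr[E=12809216/2542507 H=10859003904/1665342085] → run E
t=16: vr[E=14848000/2542507 H=10859003904/1665342085] → run E
t=17: vr[E=16886784/2542507 H=10859003904/1665342085] → run H
t=18: vr[E=16886784/2542507 H=13462531072/1665342085] → run E
t=19: vr[H=13462531072/1665342085] → run H
t=20: (idle)
t=21: (idle)
t=22: (idle)
t=23: (idle)
t=24: (idle)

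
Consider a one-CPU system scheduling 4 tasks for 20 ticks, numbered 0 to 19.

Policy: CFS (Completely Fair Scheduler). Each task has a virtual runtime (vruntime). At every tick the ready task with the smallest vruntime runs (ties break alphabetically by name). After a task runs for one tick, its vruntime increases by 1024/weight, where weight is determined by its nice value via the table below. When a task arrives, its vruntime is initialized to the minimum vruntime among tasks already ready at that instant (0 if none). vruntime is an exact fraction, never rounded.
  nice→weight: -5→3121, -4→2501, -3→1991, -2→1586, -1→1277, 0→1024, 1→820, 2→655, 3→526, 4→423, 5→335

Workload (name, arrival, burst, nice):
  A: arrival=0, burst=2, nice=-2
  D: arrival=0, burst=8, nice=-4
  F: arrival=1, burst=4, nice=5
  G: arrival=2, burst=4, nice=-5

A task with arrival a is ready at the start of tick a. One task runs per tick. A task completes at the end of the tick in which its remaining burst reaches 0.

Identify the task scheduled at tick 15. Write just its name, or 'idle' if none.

t=0: vr[A=0 D=0] → run A
t=1: vr[A=512/793 D=0 F=0] → run D
t=2: vr[A=512/793 D=1024/2501 F=0 G=0] → run F
t=3: vr[A=512/793 D=1024/2501 F=1024/335 G=0] → run G
t=4: vr[A=512/793 D=1024/2501 F=1024/335 G=1024/3121] → run G
t=5: vr[A=512/793 D=1024/2501 F=1024/335 G=2048/3121] → run D
t=6: vr[A=512/793 D=2048/2501 F=1024/335 G=2048/3121] → run A
t=7: vr[D=2048/2501 F=1024/335 G=2048/3121] → run G
t=8: vr[D=2048/2501 F=1024/335 G=3072/3121] → run D
t=9: vr[D=3072/2501 F=1024/335 G=3072/3121] → run G
t=10: vr[D=3072/2501 F=1024/335] → run D
t=11: vr[D=4096/2501 F=1024/335] → run D
t=12: vr[D=5120/2501 F=1024/335] → run D
t=13: vr[D=6144/2501 F=1024/335] → run D
t=14: vr[D=7168/2501 F=1024/335] → run D
t=15: vr[F=1024/335] → run F
t=16: vr[F=2048/335] → run F
t=17: vr[F=3072/335] → run F
t=18: (idle)
t=19: (idle)

running at tick 15 = F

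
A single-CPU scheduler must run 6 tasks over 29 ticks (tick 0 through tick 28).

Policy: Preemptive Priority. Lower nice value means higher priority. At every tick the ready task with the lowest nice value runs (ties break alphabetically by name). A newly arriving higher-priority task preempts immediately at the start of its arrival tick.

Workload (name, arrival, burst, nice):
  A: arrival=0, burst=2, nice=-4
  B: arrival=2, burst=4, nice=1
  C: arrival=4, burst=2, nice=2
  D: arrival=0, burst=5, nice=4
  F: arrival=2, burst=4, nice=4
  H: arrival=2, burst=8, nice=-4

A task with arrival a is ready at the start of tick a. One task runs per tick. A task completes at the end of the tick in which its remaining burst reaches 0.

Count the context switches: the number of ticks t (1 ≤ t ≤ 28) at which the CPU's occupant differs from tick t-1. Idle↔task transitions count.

t=0: ready={A,D} → run A
t=1: ready={A,D} → run A
t=2: ready={B,D,F,H} → run H
t=3: ready={B,D,F,H} → run H
t=4: ready={B,C,D,F,H} → run H
t=5: ready={B,C,D,F,H} → run H
t=6: ready={B,C,D,F,H} → run H
t=7: ready={B,C,D,F,H} → run H
t=8: ready={B,C,D,F,H} → run H
t=9: ready={B,C,D,F,H} → run H
t=10: ready={B,C,D,F} → run B
t=11: ready={B,C,D,F} → run B
t=12: ready={B,C,D,F} → run B
t=13: ready={B,C,D,F} → run B
t=14: ready={C,D,F} → run C
t=15: ready={C,D,F} → run C
t=16: ready={D,F} → run D
t=17: ready={D,F} → run D
t=18: ready={D,F} → run D
t=19: ready={D,F} → run D
t=20: ready={D,F} → run D
t=21: ready={F} → run F
t=22: ready={F} → run F
t=23: ready={F} → run F
t=24: ready={F} → run F
t=25: (idle)
t=26: (idle)
t=27: (idle)
t=28: (idle)

context switches = 6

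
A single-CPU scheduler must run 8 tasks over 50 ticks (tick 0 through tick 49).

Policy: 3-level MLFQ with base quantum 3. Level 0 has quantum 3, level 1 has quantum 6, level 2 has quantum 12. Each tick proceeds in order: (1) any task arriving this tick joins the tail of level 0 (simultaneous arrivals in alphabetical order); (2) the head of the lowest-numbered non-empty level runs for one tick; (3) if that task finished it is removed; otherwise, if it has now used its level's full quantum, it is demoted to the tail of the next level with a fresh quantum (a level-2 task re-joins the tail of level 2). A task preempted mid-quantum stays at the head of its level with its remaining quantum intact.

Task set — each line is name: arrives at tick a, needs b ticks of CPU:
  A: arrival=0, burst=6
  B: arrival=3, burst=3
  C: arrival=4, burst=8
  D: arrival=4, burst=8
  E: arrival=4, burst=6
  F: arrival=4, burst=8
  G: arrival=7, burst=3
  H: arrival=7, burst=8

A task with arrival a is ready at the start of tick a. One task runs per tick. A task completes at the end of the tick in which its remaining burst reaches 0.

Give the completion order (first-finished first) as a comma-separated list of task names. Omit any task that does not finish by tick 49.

completion order = B, G, A, C, D, E, F, H

t=0: L0/L1/L2 = A/-/- → run A
t=1: L0/L1/L2 = A/-/- → run A
t=2: L0/L1/L2 = A/-/- → run A
t=3: L0/L1/L2 = B/A/- → run B
t=4: L0/L1/L2 = BCDEF/A/- → run B
t=5: L0/L1/L2 = BCDEF/A/- → run B
t=6: L0/L1/L2 = CDEF/A/- → run C
t=7: L0/L1/L2 = CDEFGH/A/- → run C
t=8: L0/L1/L2 = CDEFGH/A/- → run C
t=9: L0/L1/L2 = DEFGH/AC/- → run D
t=10: L0/L1/L2 = DEFGH/AC/- → run D
t=11: L0/L1/L2 = DEFGH/AC/- → run D
t=12: L0/L1/L2 = EFGH/ACD/- → run E
t=13: L0/L1/L2 = EFGH/ACD/- → run E
t=14: L0/L1/L2 = EFGH/ACD/- → run E
t=15: L0/L1/L2 = FGH/ACDE/- → run F
t=16: L0/L1/L2 = FGH/ACDE/- → run F
t=17: L0/L1/L2 = FGH/ACDE/- → run F
t=18: L0/L1/L2 = GH/ACDEF/- → run G
t=19: L0/L1/L2 = GH/ACDEF/- → run G
t=20: L0/L1/L2 = GH/ACDEF/- → run G
t=21: L0/L1/L2 = H/ACDEF/- → run H
t=22: L0/L1/L2 = H/ACDEF/- → run H
t=23: L0/L1/L2 = H/ACDEF/- → run H
t=24: L0/L1/L2 = -/ACDEFH/- → run A
t=25: L0/L1/L2 = -/ACDEFH/- → run A
t=26: L0/L1/L2 = -/ACDEFH/- → run A
t=27: L0/L1/L2 = -/CDEFH/- → run C
t=28: L0/L1/L2 = -/CDEFH/- → run C
t=29: L0/L1/L2 = -/CDEFH/- → run C
t=30: L0/L1/L2 = -/CDEFH/- → run C
t=31: L0/L1/L2 = -/CDEFH/- → run C
t=32: L0/L1/L2 = -/DEFH/- → run D
t=33: L0/L1/L2 = -/DEFH/- → run D
t=34: L0/L1/L2 = -/DEFH/- → run D
t=35: L0/L1/L2 = -/DEFH/- → run D
t=36: L0/L1/L2 = -/DEFH/- → run D
t=37: L0/L1/L2 = -/EFH/- → run E
t=38: L0/L1/L2 = -/EFH/- → run E
t=39: L0/L1/L2 = -/EFH/- → run E
t=40: L0/L1/L2 = -/FH/- → run F
t=41: L0/L1/L2 = -/FH/- → run F
t=42: L0/L1/L2 = -/FH/- → run F
t=43: L0/L1/L2 = -/FH/- → run F
t=44: L0/L1/L2 = -/FH/- → run F
t=45: L0/L1/L2 = -/H/- → run H
t=46: L0/L1/L2 = -/H/- → run H
t=47: L0/L1/L2 = -/H/- → run H
t=48: L0/L1/L2 = -/H/- → run H
t=49: L0/L1/L2 = -/H/- → run H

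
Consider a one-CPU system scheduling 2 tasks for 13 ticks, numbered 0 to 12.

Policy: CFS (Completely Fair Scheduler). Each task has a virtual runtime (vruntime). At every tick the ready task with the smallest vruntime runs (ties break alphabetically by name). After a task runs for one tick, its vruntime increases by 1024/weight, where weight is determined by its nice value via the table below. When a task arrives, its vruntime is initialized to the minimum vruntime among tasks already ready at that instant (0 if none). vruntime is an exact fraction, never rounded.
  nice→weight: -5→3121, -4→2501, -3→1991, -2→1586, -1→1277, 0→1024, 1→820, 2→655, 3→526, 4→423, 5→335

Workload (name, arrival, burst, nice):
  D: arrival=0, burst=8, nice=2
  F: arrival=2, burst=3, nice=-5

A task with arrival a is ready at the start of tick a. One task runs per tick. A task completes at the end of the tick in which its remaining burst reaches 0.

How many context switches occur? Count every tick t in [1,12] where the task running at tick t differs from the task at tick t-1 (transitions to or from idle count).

context switches = 3

t=0: vr[D=0] → run D
t=1: vr[D=1024/655] → run D
t=2: vr[D=2048/655 F=2048/655] → run D
t=3: vr[D=3072/655 F=2048/655] → run F
t=4: vr[D=3072/655 F=7062528/2044255] → run F
t=5: vr[D=3072/655 F=7733248/2044255] → run F
t=6: vr[D=3072/655] → run D
t=7: vr[D=4096/655] → run D
t=8: vr[D=1024/131] → run D
t=9: vr[D=6144/655] → run D
t=10: vr[D=7168/655] → run D
t=11: (idle)
t=12: (idle)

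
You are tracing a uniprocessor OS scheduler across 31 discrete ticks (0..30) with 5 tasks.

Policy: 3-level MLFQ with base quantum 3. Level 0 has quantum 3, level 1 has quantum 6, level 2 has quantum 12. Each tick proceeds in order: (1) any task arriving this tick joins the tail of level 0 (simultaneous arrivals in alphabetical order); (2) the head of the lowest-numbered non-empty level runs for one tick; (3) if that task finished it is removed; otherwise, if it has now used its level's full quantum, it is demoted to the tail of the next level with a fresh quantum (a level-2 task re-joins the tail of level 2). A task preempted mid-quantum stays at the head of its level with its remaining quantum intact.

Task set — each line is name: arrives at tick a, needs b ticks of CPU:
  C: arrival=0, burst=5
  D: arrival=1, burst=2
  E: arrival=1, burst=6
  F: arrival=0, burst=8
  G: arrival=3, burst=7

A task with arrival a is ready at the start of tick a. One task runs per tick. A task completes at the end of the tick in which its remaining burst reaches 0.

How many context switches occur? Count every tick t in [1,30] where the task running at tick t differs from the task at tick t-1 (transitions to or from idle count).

t=0: L0/L1/L2 = CF/-/- → run C
t=1: L0/L1/L2 = CFDE/-/- → run C
t=2: L0/L1/L2 = CFDE/-/- → run C
t=3: L0/L1/L2 = FDEG/C/- → run F
t=4: L0/L1/L2 = FDEG/C/- → run F
t=5: L0/L1/L2 = FDEG/C/- → run F
t=6: L0/L1/L2 = DEG/CF/- → run D
t=7: L0/L1/L2 = DEG/CF/- → run D
t=8: L0/L1/L2 = EG/CF/- → run E
t=9: L0/L1/L2 = EG/CF/- → run E
t=10: L0/L1/L2 = EG/CF/- → run E
t=11: L0/L1/L2 = G/CFE/- → run G
t=12: L0/L1/L2 = G/CFE/- → run G
t=13: L0/L1/L2 = G/CFE/- → run G
t=14: L0/L1/L2 = -/CFEG/- → run C
t=15: L0/L1/L2 = -/CFEG/- → run C
t=16: L0/L1/L2 = -/FEG/- → run F
t=17: L0/L1/L2 = -/FEG/- → run F
t=18: L0/L1/L2 = -/FEG/- → run F
t=19: L0/L1/L2 = -/FEG/- → run F
t=20: L0/L1/L2 = -/FEG/- → run F
t=21: L0/L1/L2 = -/EG/- → run E
t=22: L0/L1/L2 = -/EG/- → run E
t=23: L0/L1/L2 = -/EG/- → run E
t=24: L0/L1/L2 = -/G/- → run G
t=25: L0/L1/L2 = -/G/- → run G
t=26: L0/L1/L2 = -/G/- → run G
t=27: L0/L1/L2 = -/G/- → run G
t=28: (idle)
t=29: (idle)
t=30: (idle)

context switches = 9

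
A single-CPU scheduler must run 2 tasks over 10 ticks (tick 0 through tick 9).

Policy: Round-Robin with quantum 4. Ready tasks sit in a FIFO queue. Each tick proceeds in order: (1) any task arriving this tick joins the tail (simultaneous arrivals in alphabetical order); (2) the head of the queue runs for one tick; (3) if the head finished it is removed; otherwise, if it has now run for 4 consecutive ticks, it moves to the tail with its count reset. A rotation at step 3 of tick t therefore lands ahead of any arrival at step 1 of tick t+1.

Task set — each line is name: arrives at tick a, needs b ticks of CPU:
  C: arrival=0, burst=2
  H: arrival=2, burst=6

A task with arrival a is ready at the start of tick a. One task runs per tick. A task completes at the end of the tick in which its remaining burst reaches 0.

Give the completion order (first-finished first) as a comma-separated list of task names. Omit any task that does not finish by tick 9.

t=0: queue=[C] q_used=0 → run C
t=1: queue=[C] q_used=1 → run C
t=2: queue=[H] q_used=0 → run H
t=3: queue=[H] q_used=1 → run H
t=4: queue=[H] q_used=2 → run H
t=5: queue=[H] q_used=3 → run H
t=6: queue=[H] q_used=0 → run H
t=7: queue=[H] q_used=1 → run H
t=8: (idle)
t=9: (idle)

completion order = C, H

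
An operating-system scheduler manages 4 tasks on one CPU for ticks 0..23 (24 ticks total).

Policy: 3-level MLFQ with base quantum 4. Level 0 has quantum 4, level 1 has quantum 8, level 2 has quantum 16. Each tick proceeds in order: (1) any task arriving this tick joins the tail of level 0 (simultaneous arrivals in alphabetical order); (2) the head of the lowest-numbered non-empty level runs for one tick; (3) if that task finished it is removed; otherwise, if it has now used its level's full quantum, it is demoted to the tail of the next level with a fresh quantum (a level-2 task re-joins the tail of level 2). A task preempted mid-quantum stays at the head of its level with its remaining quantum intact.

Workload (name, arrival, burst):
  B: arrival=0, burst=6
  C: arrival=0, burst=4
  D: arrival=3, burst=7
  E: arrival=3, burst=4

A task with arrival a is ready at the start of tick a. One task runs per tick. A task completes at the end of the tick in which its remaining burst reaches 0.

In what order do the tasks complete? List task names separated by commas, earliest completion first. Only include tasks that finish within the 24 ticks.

completion order = C, E, B, D

t=0: L0/L1/L2 = BC/-/- → run B
t=1: L0/L1/L2 = BC/-/- → run B
t=2: L0/L1/L2 = BC/-/- → run B
t=3: L0/L1/L2 = BCDE/-/- → run B
t=4: L0/L1/L2 = CDE/B/- → run C
t=5: L0/L1/L2 = CDE/B/- → run C
t=6: L0/L1/L2 = CDE/B/- → run C
t=7: L0/L1/L2 = CDE/B/- → run C
t=8: L0/L1/L2 = DE/B/- → run D
t=9: L0/L1/L2 = DE/B/- → run D
t=10: L0/L1/L2 = DE/B/- → run D
t=11: L0/L1/L2 = DE/B/- → run D
t=12: L0/L1/L2 = E/BD/- → run E
t=13: L0/L1/L2 = E/BD/- → run E
t=14: L0/L1/L2 = E/BD/- → run E
t=15: L0/L1/L2 = E/BD/- → run E
t=16: L0/L1/L2 = -/BD/- → run B
t=17: L0/L1/L2 = -/BD/- → run B
t=18: L0/L1/L2 = -/D/- → run D
t=19: L0/L1/L2 = -/D/- → run D
t=20: L0/L1/L2 = -/D/- → run D
t=21: (idle)
t=22: (idle)
t=23: (idle)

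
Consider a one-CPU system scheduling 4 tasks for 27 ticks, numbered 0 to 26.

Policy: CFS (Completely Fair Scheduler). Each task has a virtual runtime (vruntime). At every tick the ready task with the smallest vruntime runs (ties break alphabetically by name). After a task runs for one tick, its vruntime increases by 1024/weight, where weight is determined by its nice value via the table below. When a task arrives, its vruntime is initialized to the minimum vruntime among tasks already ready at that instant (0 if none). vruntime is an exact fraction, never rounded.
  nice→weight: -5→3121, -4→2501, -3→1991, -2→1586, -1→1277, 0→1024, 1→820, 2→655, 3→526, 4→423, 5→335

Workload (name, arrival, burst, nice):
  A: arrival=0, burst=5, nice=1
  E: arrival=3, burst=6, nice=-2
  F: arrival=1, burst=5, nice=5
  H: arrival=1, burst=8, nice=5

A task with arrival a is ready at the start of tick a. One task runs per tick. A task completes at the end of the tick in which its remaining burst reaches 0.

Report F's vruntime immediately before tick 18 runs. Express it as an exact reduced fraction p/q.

vruntime(F, start of tick 18) = 185088/13735

t=0: vr[A=0] → run A
t=1: vr[A=256/205 F=256/205 H=256/205] → run A
t=2: vr[A=512/205 F=256/205 H=256/205] → run F
t=3: vr[A=512/205 E=256/205 F=59136/13735 H=256/205] → run E
t=4: vr[A=512/205 E=307968/162565 F=59136/13735 H=256/205] → run H
t=5: vr[A=512/205 E=307968/162565 F=59136/13735 H=59136/13735] → run E
t=6: vr[A=512/205 E=412928/162565 F=59136/13735 H=59136/13735] → run A
t=7: vr[A=768/205 E=412928/162565 F=59136/13735 H=59136/13735] → run E
t=8: vr[A=768/205 E=517888/162565 F=59136/13735 H=59136/13735] → run E
t=9: vr[A=768/205 E=622848/162565 F=59136/13735 H=59136/13735] → run A
t=10: vr[A=1024/205 E=622848/162565 F=59136/13735 H=59136/13735] → run E
t=11: vr[A=1024/205 E=727808/162565 F=59136/13735 H=59136/13735] → run F
t=12: vr[A=1024/205 E=727808/162565 F=20224/2747 H=59136/13735] → run H
t=13: vr[A=1024/205 E=727808/162565 F=20224/2747 H=20224/2747] → run E
t=14: vr[A=1024/205 F=20224/2747 H=20224/2747] → run A
t=15: vr[F=20224/2747 H=20224/2747] → run F
t=16: vr[F=143104/13735 H=20224/2747] → run H
t=17: vr[F=143104/13735 H=143104/13735] → run F
t=18: vr[F=185088/13735 H=143104/13735] → run H
t=19: vr[F=185088/13735 H=185088/13735] → run F
t=20: vr[H=185088/13735] → run H
t=21: vr[H=227072/13735] → run H
t=22: vr[H=269056/13735] → run H
t=23: vr[H=62208/2747] → run H
t=24: (idle)
t=25: (idle)
t=26: (idle)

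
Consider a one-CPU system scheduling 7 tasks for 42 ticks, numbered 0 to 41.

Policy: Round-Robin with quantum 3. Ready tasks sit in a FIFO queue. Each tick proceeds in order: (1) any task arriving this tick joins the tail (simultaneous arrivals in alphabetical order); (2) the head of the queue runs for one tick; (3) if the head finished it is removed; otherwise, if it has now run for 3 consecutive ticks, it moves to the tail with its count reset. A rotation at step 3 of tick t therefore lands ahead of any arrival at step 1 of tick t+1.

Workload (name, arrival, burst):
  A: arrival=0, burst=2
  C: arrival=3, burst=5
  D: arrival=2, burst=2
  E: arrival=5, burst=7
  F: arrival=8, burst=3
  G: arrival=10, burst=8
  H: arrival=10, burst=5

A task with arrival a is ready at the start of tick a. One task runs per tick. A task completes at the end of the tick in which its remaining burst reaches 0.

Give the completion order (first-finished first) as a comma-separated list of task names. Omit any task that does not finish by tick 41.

t=0: queue=[A] q_used=0 → run A
t=1: queue=[A] q_used=1 → run A
t=2: queue=[D] q_used=0 → run D
t=3: queue=[D,C] q_used=1 → run D
t=4: queue=[C] q_used=0 → run C
t=5: queue=[C,E] q_used=1 → run C
t=6: queue=[C,E] q_used=2 → run C
t=7: queue=[E,C] q_used=0 → run E
t=8: queue=[E,C,F] q_used=1 → run E
t=9: queue=[E,C,F] q_used=2 → run E
t=10: queue=[C,F,E,G,H] q_used=0 → run C
t=11: queue=[C,F,E,G,H] q_used=1 → run C
t=12: queue=[F,E,G,H] q_used=0 → run F
t=13: queue=[F,E,G,H] q_used=1 → run F
t=14: queue=[F,E,G,H] q_used=2 → run F
t=15: queue=[E,G,H] q_used=0 → run E
t=16: queue=[E,G,H] q_used=1 → run E
t=17: queue=[E,G,H] q_used=2 → run E
t=18: queue=[G,H,E] q_used=0 → run G
t=19: queue=[G,H,E] q_used=1 → run G
t=20: queue=[G,H,E] q_used=2 → run G
t=21: queue=[H,E,G] q_used=0 → run H
t=22: queue=[H,E,G] q_used=1 → run H
t=23: queue=[H,E,G] q_used=2 → run H
t=24: queue=[E,G,H] q_used=0 → run E
t=25: queue=[G,H] q_used=0 → run G
t=26: queue=[G,H] q_used=1 → run G
t=27: queue=[G,H] q_used=2 → run G
t=28: queue=[H,G] q_used=0 → run H
t=29: queue=[H,G] q_used=1 → run H
t=30: queue=[G] q_used=0 → run G
t=31: queue=[G] q_used=1 → run G
t=32: (idle)
t=33: (idle)
t=34: (idle)
t=35: (idle)
t=36: (idle)
t=37: (idle)
t=38: (idle)
t=39: (idle)
t=40: (idle)
t=41: (idle)

completion order = A, D, C, F, E, H, G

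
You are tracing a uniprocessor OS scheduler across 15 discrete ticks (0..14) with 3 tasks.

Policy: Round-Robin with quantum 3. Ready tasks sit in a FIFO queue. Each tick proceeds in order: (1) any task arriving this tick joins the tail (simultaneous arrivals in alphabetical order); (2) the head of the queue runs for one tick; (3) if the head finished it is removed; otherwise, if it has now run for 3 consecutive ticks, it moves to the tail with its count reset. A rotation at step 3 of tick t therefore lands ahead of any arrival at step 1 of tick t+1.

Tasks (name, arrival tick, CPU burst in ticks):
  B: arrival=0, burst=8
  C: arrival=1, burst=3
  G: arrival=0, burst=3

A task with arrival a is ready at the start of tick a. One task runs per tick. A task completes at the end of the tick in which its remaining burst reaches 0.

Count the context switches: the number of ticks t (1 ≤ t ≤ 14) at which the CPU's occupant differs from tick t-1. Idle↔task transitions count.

context switches = 4

t=0: queue=[B,G] q_used=0 → run B
t=1: queue=[B,G,C] q_used=1 → run B
t=2: queue=[B,G,C] q_used=2 → run B
t=3: queue=[G,C,B] q_used=0 → run G
t=4: queue=[G,C,B] q_used=1 → run G
t=5: queue=[G,C,B] q_used=2 → run G
t=6: queue=[C,B] q_used=0 → run C
t=7: queue=[C,B] q_used=1 → run C
t=8: queue=[C,B] q_used=2 → run C
t=9: queue=[B] q_used=0 → run B
t=10: queue=[B] q_used=1 → run B
t=11: queue=[B] q_used=2 → run B
t=12: queue=[B] q_used=0 → run B
t=13: queue=[B] q_used=1 → run B
t=14: (idle)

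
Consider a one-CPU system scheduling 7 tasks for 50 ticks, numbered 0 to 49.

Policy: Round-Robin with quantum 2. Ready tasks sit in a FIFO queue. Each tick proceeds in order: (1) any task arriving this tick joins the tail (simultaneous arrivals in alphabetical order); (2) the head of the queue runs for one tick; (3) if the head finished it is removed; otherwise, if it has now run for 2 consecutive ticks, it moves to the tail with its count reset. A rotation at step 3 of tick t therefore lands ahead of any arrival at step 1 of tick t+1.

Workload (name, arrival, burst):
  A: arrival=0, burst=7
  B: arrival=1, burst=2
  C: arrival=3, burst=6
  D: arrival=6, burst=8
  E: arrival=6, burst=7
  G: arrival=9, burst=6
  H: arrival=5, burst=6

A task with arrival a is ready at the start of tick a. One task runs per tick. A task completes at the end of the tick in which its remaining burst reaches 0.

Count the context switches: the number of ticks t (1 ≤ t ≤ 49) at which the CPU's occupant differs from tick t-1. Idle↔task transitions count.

context switches = 22

t=0: queue=[A] q_used=0 → run A
t=1: queue=[A,B] q_used=1 → run A
t=2: queue=[B,A] q_used=0 → run B
t=3: queue=[B,A,C] q_used=1 → run B
t=4: queue=[A,C] q_used=0 → run A
t=5: queue=[A,C,H] q_used=1 → run A
t=6: queue=[C,H,A,D,E] q_used=0 → run C
t=7: queue=[C,H,A,D,E] q_used=1 → run C
t=8: queue=[H,A,D,E,C] q_used=0 → run H
t=9: queue=[H,A,D,E,C,G] q_used=1 → run H
t=10: queue=[A,D,E,C,G,H] q_used=0 → run A
t=11: queue=[A,D,E,C,G,H] q_used=1 → run A
t=12: queue=[D,E,C,G,H,A] q_used=0 → run D
t=13: queue=[D,E,C,G,H,A] q_used=1 → run D
t=14: queue=[E,C,G,H,A,D] q_used=0 → run E
t=15: queue=[E,C,G,H,A,D] q_used=1 → run E
t=16: queue=[C,G,H,A,D,E] q_used=0 → run C
t=17: queue=[C,G,H,A,D,E] q_used=1 → run C
t=18: queue=[G,H,A,D,E,C] q_used=0 → run G
t=19: queue=[G,H,A,D,E,C] q_used=1 → run G
t=20: queue=[H,A,D,E,C,G] q_used=0 → run H
t=21: queue=[H,A,D,E,C,G] q_used=1 → run H
t=22: queue=[A,D,E,C,G,H] q_used=0 → run A
t=23: queue=[D,E,C,G,H] q_used=0 → run D
t=24: queue=[D,E,C,G,H] q_used=1 → run D
t=25: queue=[E,C,G,H,D] q_used=0 → run E
t=26: queue=[E,C,G,H,D] q_used=1 → run E
t=27: queue=[C,G,H,D,E] q_used=0 → run C
t=28: queue=[C,G,H,D,E] q_used=1 → run C
t=29: queue=[G,H,D,E] q_used=0 → run G
t=30: queue=[G,H,D,E] q_used=1 → run G
t=31: queue=[H,D,E,G] q_used=0 → run H
t=32: queue=[H,D,E,G] q_used=1 → run H
t=33: queue=[D,E,G] q_used=0 → run D
t=34: queue=[D,E,G] q_used=1 → run D
t=35: queue=[E,G,D] q_used=0 → run E
t=36: queue=[E,G,D] q_used=1 → run E
t=37: queue=[G,D,E] q_used=0 → run G
t=38: queue=[G,D,E] q_used=1 → run G
t=39: queue=[D,E] q_used=0 → run D
t=40: queue=[D,E] q_used=1 → run D
t=41: queue=[E] q_used=0 → run E
t=42: (idle)
t=43: (idle)
t=44: (idle)
t=45: (idle)
t=46: (idle)
t=47: (idle)
t=48: (idle)
t=49: (idle)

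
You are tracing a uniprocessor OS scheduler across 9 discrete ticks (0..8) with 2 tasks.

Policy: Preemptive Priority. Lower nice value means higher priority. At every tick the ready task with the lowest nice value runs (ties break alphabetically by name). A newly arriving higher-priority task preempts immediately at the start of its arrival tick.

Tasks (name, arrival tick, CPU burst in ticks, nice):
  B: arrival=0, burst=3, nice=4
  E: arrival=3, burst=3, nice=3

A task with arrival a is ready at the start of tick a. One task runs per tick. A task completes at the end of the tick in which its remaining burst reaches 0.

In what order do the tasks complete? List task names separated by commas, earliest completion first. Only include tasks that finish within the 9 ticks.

completion order = B, E

t=0: ready={B} → run B
t=1: ready={B} → run B
t=2: ready={B} → run B
t=3: ready={E} → run E
t=4: ready={E} → run E
t=5: ready={E} → run E
t=6: (idle)
t=7: (idle)
t=8: (idle)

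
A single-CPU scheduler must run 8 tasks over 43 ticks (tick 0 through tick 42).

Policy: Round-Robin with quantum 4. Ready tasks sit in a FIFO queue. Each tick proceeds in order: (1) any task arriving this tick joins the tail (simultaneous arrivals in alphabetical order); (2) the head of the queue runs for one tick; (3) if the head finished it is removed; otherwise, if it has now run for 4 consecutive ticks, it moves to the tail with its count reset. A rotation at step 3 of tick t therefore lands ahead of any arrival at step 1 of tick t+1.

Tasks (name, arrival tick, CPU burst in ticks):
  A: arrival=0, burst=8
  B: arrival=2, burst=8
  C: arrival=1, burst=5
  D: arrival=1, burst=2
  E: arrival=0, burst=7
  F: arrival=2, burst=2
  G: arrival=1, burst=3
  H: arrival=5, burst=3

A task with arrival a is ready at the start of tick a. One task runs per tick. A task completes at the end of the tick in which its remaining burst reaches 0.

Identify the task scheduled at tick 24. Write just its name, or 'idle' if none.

t=0: queue=[A,E] q_used=0 → run A
t=1: queue=[A,E,C,D,G] q_used=1 → run A
t=2: queue=[A,E,C,D,G,B,F] q_used=2 → run A
t=3: queue=[A,E,C,D,G,B,F] q_used=3 → run A
t=4: queue=[E,C,D,G,B,F,A] q_used=0 → run E
t=5: queue=[E,C,D,G,B,F,A,H] q_used=1 → run E
t=6: queue=[E,C,D,G,B,F,A,H] q_used=2 → run E
t=7: queue=[E,C,D,G,B,F,A,H] q_used=3 → run E
t=8: queue=[C,D,G,B,F,A,H,E] q_used=0 → run C
t=9: queue=[C,D,G,B,F,A,H,E] q_used=1 → run C
t=10: queue=[C,D,G,B,F,A,H,E] q_used=2 → run C
t=11: queue=[C,D,G,B,F,A,H,E] q_used=3 → run C
t=12: queue=[D,G,B,F,A,H,E,C] q_used=0 → run D
t=13: queue=[D,G,B,F,A,H,E,C] q_used=1 → run D
t=14: queue=[G,B,F,A,H,E,C] q_used=0 → run G
t=15: queue=[G,B,F,A,H,E,C] q_used=1 → run G
t=16: queue=[G,B,F,A,H,E,C] q_used=2 → run G
t=17: queue=[B,F,A,H,E,C] q_used=0 → run B
t=18: queue=[B,F,A,H,E,C] q_used=1 → run B
t=19: queue=[B,F,A,H,E,C] q_used=2 → run B
t=20: queue=[B,F,A,H,E,C] q_used=3 → run B
t=21: queue=[F,A,H,E,C,B] q_used=0 → run F
t=22: queue=[F,A,H,E,C,B] q_used=1 → run F
t=23: queue=[A,H,E,C,B] q_used=0 → run A
t=24: queue=[A,H,E,C,B] q_used=1 → run A
t=25: queue=[A,H,E,C,B] q_used=2 → run A
t=26: queue=[A,H,E,C,B] q_used=3 → run A
t=27: queue=[H,E,C,B] q_used=0 → run H
t=28: queue=[H,E,C,B] q_used=1 → run H
t=29: queue=[H,E,C,B] q_used=2 → run H
t=30: queue=[E,C,B] q_used=0 → run E
t=31: queue=[E,C,B] q_used=1 → run E
t=32: queue=[E,C,B] q_used=2 → run E
t=33: queue=[C,B] q_used=0 → run C
t=34: queue=[B] q_used=0 → run B
t=35: queue=[B] q_used=1 → run B
t=36: queue=[B] q_used=2 → run B
t=37: queue=[B] q_used=3 → run B
t=38: (idle)
t=39: (idle)
t=40: (idle)
t=41: (idle)
t=42: (idle)

running at tick 24 = A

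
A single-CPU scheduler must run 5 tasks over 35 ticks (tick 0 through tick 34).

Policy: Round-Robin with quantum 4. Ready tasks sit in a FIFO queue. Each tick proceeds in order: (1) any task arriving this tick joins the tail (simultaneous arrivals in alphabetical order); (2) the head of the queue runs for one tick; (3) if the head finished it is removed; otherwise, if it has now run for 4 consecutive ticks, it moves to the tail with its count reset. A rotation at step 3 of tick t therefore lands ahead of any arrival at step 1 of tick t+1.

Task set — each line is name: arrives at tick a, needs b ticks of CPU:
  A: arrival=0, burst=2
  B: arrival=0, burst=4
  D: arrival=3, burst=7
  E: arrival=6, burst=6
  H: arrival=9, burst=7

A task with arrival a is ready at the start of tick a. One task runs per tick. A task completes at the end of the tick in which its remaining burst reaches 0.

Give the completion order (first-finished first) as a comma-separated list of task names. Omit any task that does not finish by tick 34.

t=0: queue=[A,B] q_used=0 → run A
t=1: queue=[A,B] q_used=1 → run A
t=2: queue=[B] q_used=0 → run B
t=3: queue=[B,D] q_used=1 → run B
t=4: queue=[B,D] q_used=2 → run B
t=5: queue=[B,D] q_used=3 → run B
t=6: queue=[D,E] q_used=0 → run D
t=7: queue=[D,E] q_used=1 → run D
t=8: queue=[D,E] q_used=2 → run D
t=9: queue=[D,E,H] q_used=3 → run D
t=10: queue=[E,H,D] q_used=0 → run E
t=11: queue=[E,H,D] q_used=1 → run E
t=12: queue=[E,H,D] q_used=2 → run E
t=13: queue=[E,H,D] q_used=3 → run E
t=14: queue=[H,D,E] q_used=0 → run H
t=15: queue=[H,D,E] q_used=1 → run H
t=16: queue=[H,D,E] q_used=2 → run H
t=17: queue=[H,D,E] q_used=3 → run H
t=18: queue=[D,E,H] q_used=0 → run D
t=19: queue=[D,E,H] q_used=1 → run D
t=20: queue=[D,E,H] q_used=2 → run D
t=21: queue=[E,H] q_used=0 → run E
t=22: queue=[E,H] q_used=1 → run E
t=23: queue=[H] q_used=0 → run H
t=24: queue=[H] q_used=1 → run H
t=25: queue=[H] q_used=2 → run H
t=26: (idle)
t=27: (idle)
t=28: (idle)
t=29: (idle)
t=30: (idle)
t=31: (idle)
t=32: (idle)
t=33: (idle)
t=34: (idle)

completion order = A, B, D, E, H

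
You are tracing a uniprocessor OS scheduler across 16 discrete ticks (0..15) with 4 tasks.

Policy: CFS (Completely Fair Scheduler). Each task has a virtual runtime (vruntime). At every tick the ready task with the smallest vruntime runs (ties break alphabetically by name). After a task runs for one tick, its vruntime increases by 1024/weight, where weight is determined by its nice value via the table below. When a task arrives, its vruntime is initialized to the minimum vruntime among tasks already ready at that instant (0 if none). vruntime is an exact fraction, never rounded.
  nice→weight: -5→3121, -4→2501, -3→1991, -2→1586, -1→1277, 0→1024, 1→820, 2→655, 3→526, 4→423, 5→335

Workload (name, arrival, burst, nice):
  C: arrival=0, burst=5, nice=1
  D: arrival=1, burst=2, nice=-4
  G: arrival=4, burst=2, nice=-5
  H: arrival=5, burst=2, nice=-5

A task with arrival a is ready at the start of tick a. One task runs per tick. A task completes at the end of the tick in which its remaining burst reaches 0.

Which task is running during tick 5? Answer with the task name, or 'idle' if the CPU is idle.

t=0: vr[C=0] → run C
t=1: vr[C=256/205 D=256/205] → run C
t=2: vr[C=512/205 D=256/205] → run D
t=3: vr[C=512/205 D=20736/12505] → run D
t=4: vr[C=512/205 G=512/205] → run C
t=5: vr[C=768/205 G=512/205 H=512/205] → run G
t=6: vr[C=768/205 G=1807872/639805 H=512/205] → run H
t=7: vr[C=768/205 G=1807872/639805 H=1807872/639805] → run G
t=8: vr[C=768/205 H=1807872/639805] → run H
t=9: vr[C=768/205] → run C
t=10: vr[C=1024/205] → run C
t=11: (idle)
t=12: (idle)
t=13: (idle)
t=14: (idle)
t=15: (idle)

running at tick 5 = G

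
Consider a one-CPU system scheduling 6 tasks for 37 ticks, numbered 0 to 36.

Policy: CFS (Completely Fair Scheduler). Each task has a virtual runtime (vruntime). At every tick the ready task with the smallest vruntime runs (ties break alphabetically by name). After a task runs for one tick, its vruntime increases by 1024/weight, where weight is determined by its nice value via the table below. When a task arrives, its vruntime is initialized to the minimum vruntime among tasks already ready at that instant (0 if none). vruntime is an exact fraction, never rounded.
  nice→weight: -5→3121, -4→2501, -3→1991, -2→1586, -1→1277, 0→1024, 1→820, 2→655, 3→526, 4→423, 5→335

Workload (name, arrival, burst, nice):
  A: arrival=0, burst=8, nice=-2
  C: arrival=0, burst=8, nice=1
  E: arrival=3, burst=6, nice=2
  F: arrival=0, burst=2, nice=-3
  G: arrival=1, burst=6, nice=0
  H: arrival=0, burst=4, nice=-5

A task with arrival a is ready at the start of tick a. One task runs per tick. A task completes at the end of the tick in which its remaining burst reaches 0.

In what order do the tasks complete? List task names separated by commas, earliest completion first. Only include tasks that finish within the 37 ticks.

completion order = F, H, A, G, E, C

t=0: vr[A=0 C=0 F=0 H=0] → run A
t=1: vr[A=512/793 C=0 F=0 G=0 H=0] → run C
t=2: vr[A=512/793 C=256/205 F=0 G=0 H=0] → run F
t=3: vr[A=512/793 C=256/205 E=0 F=1024/1991 G=0 H=0] → run E
t=4: vr[A=512/793 C=256/205 E=1024/655 F=1024/1991 G=0 H=0] → run G
t=5: vr[A=512/793 C=256/205 E=1024/655 F=1024/1991 G=1 H=0] → run H
t=6: vr[A=512/793 C=256/205 E=1024/655 F=1024/1991 G=1 H=1024/3121] → run H
t=7: vr[A=512/793 C=256/205 E=1024/655 F=1024/1991 G=1 H=2048/3121] → run F
t=8: vr[A=512/793 C=256/205 E=1024/655 G=1 H=2048/3121] → run A
t=9: vr[A=1024/793 C=256/205 E=1024/655 G=1 H=2048/3121] → run H
t=10: vr[A=1024/793 C=256/205 E=1024/655 G=1 H=3072/3121] → run H
t=11: vr[A=1024/793 C=256/205 E=1024/655 G=1] → run G
t=12: vr[A=1024/793 C=256/205 E=1024/655 G=2] → run C
t=13: vr[A=1024/793 C=512/205 E=1024/655 G=2] → run A
t=14: vr[A=1536/793 C=512/205 E=1024/655 G=2] → run E
t=15: vr[A=1536/793 C=512/205 E=2048/655 G=2] → run A
t=16: vr[A=2048/793 C=512/205 E=2048/655 G=2] → run G
t=17: vr[A=2048/793 C=512/205 E=2048/655 G=3] → run C
t=18: vr[A=2048/793 C=768/205 E=2048/655 G=3] → run A
t=19: vr[A=2560/793 C=768/205 E=2048/655 G=3] → run G
t=20: vr[A=2560/793 C=768/205 E=2048/655 G=4] → run E
t=21: vr[A=2560/793 C=768/205 E=3072/655 G=4] → run A
t=22: vr[A=3072/793 C=768/205 E=3072/655 G=4] → run C
t=23: vr[A=3072/793 C=1024/205 E=3072/655 G=4] → run A
t=24: vr[A=3584/793 C=1024/205 E=3072/655 G=4] → run G
t=25: vr[A=3584/793 C=1024/205 E=3072/655 G=5] → run A
t=26: vr[C=1024/205 E=3072/655 G=5] → run E
t=27: vr[C=1024/205 E=4096/655 G=5] → run C
t=28: vr[C=256/41 E=4096/655 G=5] → run G
t=29: vr[C=256/41 E=4096/655] → run C
t=30: vr[C=1536/205 E=4096/655] → run E
t=31: vr[C=1536/205 E=1024/131] → run C
t=32: vr[C=1792/205 E=1024/131] → run E
t=33: vr[C=1792/205] → run C
t=34: (idle)
t=35: (idle)
t=36: (idle)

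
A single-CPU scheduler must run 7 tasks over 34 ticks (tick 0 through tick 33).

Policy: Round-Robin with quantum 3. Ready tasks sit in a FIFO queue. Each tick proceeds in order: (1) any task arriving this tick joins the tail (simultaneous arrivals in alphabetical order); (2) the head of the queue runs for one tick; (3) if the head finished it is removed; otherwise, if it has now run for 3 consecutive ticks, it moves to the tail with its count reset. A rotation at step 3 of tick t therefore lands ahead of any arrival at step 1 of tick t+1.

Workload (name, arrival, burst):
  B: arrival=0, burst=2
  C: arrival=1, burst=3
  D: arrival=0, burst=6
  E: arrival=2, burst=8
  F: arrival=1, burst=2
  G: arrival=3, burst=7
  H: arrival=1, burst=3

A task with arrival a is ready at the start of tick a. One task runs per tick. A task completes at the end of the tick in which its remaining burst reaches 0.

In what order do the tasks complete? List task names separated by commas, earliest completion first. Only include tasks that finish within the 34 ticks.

t=0: queue=[B,D] q_used=0 → run B
t=1: queue=[B,D,C,F,H] q_used=1 → run B
t=2: queue=[D,C,F,H,E] q_used=0 → run D
t=3: queue=[D,C,F,H,E,G] q_used=1 → run D
t=4: queue=[D,C,F,H,E,G] q_used=2 → run D
t=5: queue=[C,F,H,E,G,D] q_used=0 → run C
t=6: queue=[C,F,H,E,G,D] q_used=1 → run C
t=7: queue=[C,F,H,E,G,D] q_used=2 → run C
t=8: queue=[F,H,E,G,D] q_used=0 → run F
t=9: queue=[F,H,E,G,D] q_used=1 → run F
t=10: queue=[H,E,G,D] q_used=0 → run H
t=11: queue=[H,E,G,D] q_used=1 → run H
t=12: queue=[H,E,G,D] q_used=2 → run H
t=13: queue=[E,G,D] q_used=0 → run E
t=14: queue=[E,G,D] q_used=1 → run E
t=15: queue=[E,G,D] q_used=2 → run E
t=16: queue=[G,D,E] q_used=0 → run G
t=17: queue=[G,D,E] q_used=1 → run G
t=18: queue=[G,D,E] q_used=2 → run G
t=19: queue=[D,E,G] q_used=0 → run D
t=20: queue=[D,E,G] q_used=1 → run D
t=21: queue=[D,E,G] q_used=2 → run D
t=22: queue=[E,G] q_used=0 → run E
t=23: queue=[E,G] q_used=1 → run E
t=24: queue=[E,G] q_used=2 → run E
t=25: queue=[G,E] q_used=0 → run G
t=26: queue=[G,E] q_used=1 → run G
t=27: queue=[G,E] q_used=2 → run G
t=28: queue=[E,G] q_used=0 → run E
t=29: queue=[E,G] q_used=1 → run E
t=30: queue=[G] q_used=0 → run G
t=31: (idle)
t=32: (idle)
t=33: (idle)

completion order = B, C, F, H, D, E, G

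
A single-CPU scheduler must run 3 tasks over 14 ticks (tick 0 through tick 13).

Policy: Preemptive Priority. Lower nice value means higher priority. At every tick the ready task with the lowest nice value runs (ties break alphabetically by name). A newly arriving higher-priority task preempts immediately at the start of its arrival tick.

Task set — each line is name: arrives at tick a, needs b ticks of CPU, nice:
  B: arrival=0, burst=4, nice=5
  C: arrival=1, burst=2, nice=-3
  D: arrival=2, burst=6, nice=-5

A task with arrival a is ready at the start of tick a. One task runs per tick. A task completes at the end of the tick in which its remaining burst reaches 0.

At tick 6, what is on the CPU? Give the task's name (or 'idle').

running at tick 6 = D

t=0: ready={B} → run B
t=1: ready={B,C} → run C
t=2: ready={B,C,D} → run D
t=3: ready={B,C,D} → run D
t=4: ready={B,C,D} → run D
t=5: ready={B,C,D} → run D
t=6: ready={B,C,D} → run D
t=7: ready={B,C,D} → run D
t=8: ready={B,C} → run C
t=9: ready={B} → run B
t=10: ready={B} → run B
t=11: ready={B} → run B
t=12: (idle)
t=13: (idle)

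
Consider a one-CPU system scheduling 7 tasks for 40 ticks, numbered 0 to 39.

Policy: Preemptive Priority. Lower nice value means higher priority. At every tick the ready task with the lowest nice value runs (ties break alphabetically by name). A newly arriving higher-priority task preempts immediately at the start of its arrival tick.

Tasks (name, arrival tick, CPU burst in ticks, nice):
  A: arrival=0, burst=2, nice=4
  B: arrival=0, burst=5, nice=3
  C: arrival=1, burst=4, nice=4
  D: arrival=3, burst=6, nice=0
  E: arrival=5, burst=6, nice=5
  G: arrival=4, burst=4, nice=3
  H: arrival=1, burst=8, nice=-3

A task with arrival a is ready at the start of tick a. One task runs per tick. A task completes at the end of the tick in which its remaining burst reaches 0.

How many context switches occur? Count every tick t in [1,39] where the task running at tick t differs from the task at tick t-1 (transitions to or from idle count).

context switches = 8

t=0: ready={A,B} → run B
t=1: ready={A,B,C,H} → run H
t=2: ready={A,B,C,H} → run H
t=3: ready={A,B,C,D,H} → run H
t=4: ready={A,B,C,D,G,H} → run H
t=5: ready={A,B,C,D,E,G,H} → run H
t=6: ready={A,B,C,D,E,G,H} → run H
t=7: ready={A,B,C,D,E,G,H} → run H
t=8: ready={A,B,C,D,E,G,H} → run H
t=9: ready={A,B,C,D,E,G} → run D
t=10: ready={A,B,C,D,E,G} → run D
t=11: ready={A,B,C,D,E,G} → run D
t=12: ready={A,B,C,D,E,G} → run D
t=13: ready={A,B,C,D,E,G} → run D
t=14: ready={A,B,C,D,E,G} → run D
t=15: ready={A,B,C,E,G} → run B
t=16: ready={A,B,C,E,G} → run B
t=17: ready={A,B,C,E,G} → run B
t=18: ready={A,B,C,E,G} → run B
t=19: ready={A,C,E,G} → run G
t=20: ready={A,C,E,G} → run G
t=21: ready={A,C,E,G} → run G
t=22: ready={A,C,E,G} → run G
t=23: ready={A,C,E} → run A
t=24: ready={A,C,E} → run A
t=25: ready={C,E} → run C
t=26: ready={C,E} → run C
t=27: ready={C,E} → run C
t=28: ready={C,E} → run C
t=29: ready={E} → run E
t=30: ready={E} → run E
t=31: ready={E} → run E
t=32: ready={E} → run E
t=33: ready={E} → run E
t=34: ready={E} → run E
t=35: (idle)
t=36: (idle)
t=37: (idle)
t=38: (idle)
t=39: (idle)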